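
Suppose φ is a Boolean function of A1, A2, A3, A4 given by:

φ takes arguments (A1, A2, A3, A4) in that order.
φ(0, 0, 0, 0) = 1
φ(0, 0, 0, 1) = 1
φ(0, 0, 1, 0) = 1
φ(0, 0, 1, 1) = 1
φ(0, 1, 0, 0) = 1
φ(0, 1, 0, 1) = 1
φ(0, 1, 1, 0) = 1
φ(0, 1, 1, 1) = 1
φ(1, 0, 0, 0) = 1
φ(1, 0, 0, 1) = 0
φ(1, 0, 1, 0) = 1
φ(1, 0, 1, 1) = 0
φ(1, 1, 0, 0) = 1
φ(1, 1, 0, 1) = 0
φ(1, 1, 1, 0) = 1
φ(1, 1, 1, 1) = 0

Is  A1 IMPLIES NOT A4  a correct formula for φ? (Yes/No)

Yes

Evaluate A1 IMPLIES NOT A4 on each row and compare to φ:
  A1=0, A2=0, A3=0, A4=0: formula gives 1, φ = 1 ✓
  A1=0, A2=0, A3=0, A4=1: formula gives 1, φ = 1 ✓
  A1=0, A2=0, A3=1, A4=0: formula gives 1, φ = 1 ✓
  A1=0, A2=0, A3=1, A4=1: formula gives 1, φ = 1 ✓
  …and likewise for the remaining 12 rows.
No disagreement on any input; they are logically equivalent.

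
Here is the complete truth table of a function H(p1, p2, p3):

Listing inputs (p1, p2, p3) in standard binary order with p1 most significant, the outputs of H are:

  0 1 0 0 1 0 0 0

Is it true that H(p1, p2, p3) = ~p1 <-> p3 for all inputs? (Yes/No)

No

Evaluate ~p1 <-> p3 on each row and compare to H:
  p1=0, p2=0, p3=0: formula gives 0, H = 0 ✓
  p1=0, p2=0, p3=1: formula gives 1, H = 1 ✓
  p1=0, p2=1, p3=0: formula gives 0, H = 0 ✓
  p1=0, p2=1, p3=1: formula gives 1, but H = 0 ✗
A single disagreement suffices: at (0,1,1) they differ, so the formula does not compute H.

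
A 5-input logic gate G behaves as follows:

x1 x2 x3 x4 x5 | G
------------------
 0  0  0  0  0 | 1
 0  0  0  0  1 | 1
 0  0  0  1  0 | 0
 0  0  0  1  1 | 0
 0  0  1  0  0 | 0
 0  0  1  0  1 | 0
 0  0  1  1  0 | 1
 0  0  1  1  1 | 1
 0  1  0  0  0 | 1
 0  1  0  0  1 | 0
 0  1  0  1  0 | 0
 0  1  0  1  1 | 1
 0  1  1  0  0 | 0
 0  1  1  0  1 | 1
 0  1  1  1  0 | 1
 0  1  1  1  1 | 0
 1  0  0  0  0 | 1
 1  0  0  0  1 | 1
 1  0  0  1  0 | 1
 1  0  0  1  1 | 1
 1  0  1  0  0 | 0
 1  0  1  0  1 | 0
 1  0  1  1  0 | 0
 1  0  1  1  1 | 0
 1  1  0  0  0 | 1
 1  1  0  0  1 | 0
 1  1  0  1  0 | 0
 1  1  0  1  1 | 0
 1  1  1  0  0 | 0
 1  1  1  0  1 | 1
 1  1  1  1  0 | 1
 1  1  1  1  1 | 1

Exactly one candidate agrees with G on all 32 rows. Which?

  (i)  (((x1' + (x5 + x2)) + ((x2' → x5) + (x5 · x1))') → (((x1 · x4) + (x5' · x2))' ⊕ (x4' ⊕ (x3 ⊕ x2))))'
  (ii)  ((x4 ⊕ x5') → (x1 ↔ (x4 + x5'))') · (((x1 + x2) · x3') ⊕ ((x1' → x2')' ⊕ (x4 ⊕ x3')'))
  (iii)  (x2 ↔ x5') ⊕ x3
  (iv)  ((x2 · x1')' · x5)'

(ii) fails at (0,0,0,0,0): the formula yields 0, G is 1.
(iii) fails at (0,0,0,0,0): the formula yields 0, G is 1.
(iv) fails at (0,0,0,0,1): the formula yields 0, G is 1.
That leaves (i). Evaluating it on every row reproduces the table of G exactly.

i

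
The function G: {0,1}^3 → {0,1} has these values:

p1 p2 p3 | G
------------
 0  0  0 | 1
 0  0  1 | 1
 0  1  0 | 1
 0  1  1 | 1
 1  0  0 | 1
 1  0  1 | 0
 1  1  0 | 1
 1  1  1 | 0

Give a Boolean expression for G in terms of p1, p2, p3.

G is 0 on only 2 rows — (1,0,1), (1,1,1). Writing each as a minterm (p1·¬p2·p3, p1·p2·p3) and OR-ing them characterizes exactly where G=0, so G is the negation of that disjunction.

G(p1, p2, p3) = (((p1 · p2') · p3) + ((p1 · p2) · p3))'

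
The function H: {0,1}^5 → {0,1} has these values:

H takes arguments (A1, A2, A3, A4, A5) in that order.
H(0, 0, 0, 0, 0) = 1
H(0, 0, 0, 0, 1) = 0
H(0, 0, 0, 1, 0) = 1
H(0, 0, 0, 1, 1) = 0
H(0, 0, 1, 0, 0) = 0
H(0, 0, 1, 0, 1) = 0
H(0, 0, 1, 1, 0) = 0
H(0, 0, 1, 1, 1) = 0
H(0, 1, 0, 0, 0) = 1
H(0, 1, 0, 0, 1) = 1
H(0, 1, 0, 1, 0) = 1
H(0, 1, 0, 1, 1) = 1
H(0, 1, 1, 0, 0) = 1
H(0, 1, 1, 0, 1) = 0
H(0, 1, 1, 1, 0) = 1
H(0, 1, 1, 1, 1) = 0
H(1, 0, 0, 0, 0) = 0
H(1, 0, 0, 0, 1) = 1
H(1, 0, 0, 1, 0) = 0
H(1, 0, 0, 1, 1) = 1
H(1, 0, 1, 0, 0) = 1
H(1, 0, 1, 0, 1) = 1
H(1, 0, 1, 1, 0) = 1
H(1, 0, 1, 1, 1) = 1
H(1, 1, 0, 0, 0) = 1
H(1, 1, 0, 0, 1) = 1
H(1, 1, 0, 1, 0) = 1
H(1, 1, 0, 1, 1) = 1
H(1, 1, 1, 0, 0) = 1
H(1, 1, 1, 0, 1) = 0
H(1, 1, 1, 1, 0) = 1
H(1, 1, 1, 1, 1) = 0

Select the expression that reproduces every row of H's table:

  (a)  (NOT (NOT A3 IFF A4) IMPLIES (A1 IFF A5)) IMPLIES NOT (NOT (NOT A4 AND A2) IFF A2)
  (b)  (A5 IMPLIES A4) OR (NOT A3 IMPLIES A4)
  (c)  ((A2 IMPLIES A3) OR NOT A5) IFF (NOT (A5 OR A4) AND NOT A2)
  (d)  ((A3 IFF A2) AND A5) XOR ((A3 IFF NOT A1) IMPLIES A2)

d

(a) disagrees with H on (0,0,0,0,1) (formula → 1, table → 0); rule it out.
(b) disagrees with H on (0,0,0,1,1) (formula → 1, table → 0); rule it out.
(c) disagrees with H on (0,0,0,1,0) (formula → 0, table → 1); rule it out.
That leaves (d). Evaluating it on every row reproduces the table of H exactly.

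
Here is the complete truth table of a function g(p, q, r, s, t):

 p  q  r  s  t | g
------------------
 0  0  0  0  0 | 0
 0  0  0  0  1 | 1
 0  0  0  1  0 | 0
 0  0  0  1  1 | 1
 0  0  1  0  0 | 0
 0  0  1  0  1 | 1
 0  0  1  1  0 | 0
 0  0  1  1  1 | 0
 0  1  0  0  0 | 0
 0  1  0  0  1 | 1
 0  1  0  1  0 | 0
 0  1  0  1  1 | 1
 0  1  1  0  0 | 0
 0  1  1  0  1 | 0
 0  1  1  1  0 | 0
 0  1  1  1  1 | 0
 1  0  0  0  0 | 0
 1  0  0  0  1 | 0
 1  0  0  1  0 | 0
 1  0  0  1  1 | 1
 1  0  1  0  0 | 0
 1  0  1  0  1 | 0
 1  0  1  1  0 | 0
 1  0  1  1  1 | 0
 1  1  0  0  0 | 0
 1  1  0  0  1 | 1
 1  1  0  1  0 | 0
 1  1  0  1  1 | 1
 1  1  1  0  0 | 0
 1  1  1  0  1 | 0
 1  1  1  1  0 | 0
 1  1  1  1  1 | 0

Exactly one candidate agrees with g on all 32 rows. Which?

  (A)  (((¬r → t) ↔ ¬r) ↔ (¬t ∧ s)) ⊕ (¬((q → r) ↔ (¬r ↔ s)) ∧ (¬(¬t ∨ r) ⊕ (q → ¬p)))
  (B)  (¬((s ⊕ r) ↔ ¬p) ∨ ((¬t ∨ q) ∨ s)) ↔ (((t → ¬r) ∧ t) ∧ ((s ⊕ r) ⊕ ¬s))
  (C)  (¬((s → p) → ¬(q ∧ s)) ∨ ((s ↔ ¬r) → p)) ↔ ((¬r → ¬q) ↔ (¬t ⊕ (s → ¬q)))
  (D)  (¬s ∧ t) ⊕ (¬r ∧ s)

B

(A) fails at (0,0,0,0,1): the formula yields 0, g is 1.
(C) fails at (0,0,0,1,0): the formula yields 1, g is 0.
(D) fails at (0,0,0,1,0): the formula yields 1, g is 0.
Only (B) survives; checking it on all 32 rows confirms it matches g.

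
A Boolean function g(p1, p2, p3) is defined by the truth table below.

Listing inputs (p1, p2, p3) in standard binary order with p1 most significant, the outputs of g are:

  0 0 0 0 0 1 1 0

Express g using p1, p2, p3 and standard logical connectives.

The 1-rows are (1,0,1), (1,1,0). Each contributes one minterm — p1·¬p2·p3; p1·p2·¬p3 — and their disjunction is a sum-of-products form of g.

g(p1, p2, p3) = ((p1 · p2') · p3) + ((p1 · p2) · p3')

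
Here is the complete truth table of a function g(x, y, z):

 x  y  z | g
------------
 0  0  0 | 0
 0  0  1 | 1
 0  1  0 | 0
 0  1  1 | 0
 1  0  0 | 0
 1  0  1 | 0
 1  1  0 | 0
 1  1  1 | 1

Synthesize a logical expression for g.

g(x, y, z) = ((x' · y') · z) + ((x · y) · z)

The 1-rows are (0,0,1), (1,1,1). Each contributes one minterm — ¬x·¬y·z; x·y·z — and their disjunction is a sum-of-products form of g.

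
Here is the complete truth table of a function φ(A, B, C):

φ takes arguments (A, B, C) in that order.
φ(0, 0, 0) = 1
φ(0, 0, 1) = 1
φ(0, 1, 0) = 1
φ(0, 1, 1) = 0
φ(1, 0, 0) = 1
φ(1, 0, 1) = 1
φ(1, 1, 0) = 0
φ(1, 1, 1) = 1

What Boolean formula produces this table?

φ(A, B, C) = ~(((~A & B) & C) | ((A & B) & ~C))

The 0-rows are (0,1,1), (1,1,0). Take each as a conjunction (¬A·B·C, A·B·¬C), form their disjunction, and complement — that gives a formula that is 1 everywhere φ is.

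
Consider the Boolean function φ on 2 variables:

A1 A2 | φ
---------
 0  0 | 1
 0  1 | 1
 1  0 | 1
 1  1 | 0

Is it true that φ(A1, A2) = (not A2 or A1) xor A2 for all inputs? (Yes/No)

Yes

Test each input against both φ and the formula:
  A1=0, A2=0: formula gives 1, φ = 1 ✓
  A1=0, A2=1: formula gives 1, φ = 1 ✓
  A1=1, A2=0: formula gives 1, φ = 1 ✓
  A1=1, A2=1: formula gives 0, φ = 0 ✓
No disagreement on any input; they are logically equivalent.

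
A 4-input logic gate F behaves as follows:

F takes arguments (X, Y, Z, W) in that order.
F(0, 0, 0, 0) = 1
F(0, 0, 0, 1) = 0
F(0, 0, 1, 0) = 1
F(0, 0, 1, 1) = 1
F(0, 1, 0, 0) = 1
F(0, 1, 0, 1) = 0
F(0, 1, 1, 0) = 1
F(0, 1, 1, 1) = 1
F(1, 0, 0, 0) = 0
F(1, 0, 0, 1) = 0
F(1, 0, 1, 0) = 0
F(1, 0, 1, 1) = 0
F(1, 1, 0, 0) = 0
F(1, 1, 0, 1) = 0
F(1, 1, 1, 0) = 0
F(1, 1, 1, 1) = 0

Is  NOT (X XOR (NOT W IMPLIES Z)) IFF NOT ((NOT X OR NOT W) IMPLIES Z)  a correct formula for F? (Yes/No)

Test each input against both F and the formula:
  X=0, Y=0, Z=0, W=0: formula gives 1, F = 1 ✓
  X=0, Y=0, Z=0, W=1: formula gives 0, F = 0 ✓
  X=0, Y=0, Z=1, W=0: formula gives 1, F = 1 ✓
  X=0, Y=0, Z=1, W=1: formula gives 1, F = 1 ✓
  …and likewise for the remaining 12 rows.
All 16 rows match — the expression computes F exactly.

Yes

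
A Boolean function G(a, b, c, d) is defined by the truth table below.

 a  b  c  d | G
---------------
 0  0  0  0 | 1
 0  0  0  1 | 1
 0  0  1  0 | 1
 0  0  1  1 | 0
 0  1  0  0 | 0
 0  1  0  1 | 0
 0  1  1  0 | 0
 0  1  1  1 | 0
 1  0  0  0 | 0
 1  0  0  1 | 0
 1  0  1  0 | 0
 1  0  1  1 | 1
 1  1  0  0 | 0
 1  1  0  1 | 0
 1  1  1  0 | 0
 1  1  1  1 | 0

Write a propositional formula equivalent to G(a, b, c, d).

G(a, b, c, d) = (((((¬a ∧ ¬b) ∧ ¬c) ∧ ¬d) ∨ (((¬a ∧ ¬b) ∧ ¬c) ∧ d)) ∨ (((¬a ∧ ¬b) ∧ c) ∧ ¬d)) ∨ (((a ∧ ¬b) ∧ c) ∧ d)

G=1 on 4 inputs: (0,0,0,0), (0,0,0,1), (0,0,1,0), (1,0,1,1). Reading each as a conjunction of literals (¬a·¬b·¬c·¬d, ¬a·¬b·¬c·d, ¬a·¬b·c·¬d, a·¬b·c·d) and taking the OR gives the canonical DNF.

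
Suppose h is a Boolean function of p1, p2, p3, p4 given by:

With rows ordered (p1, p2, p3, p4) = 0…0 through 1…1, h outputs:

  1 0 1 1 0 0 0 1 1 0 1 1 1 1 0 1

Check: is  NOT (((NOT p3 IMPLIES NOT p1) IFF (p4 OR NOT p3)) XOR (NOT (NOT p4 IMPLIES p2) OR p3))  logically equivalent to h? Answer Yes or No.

No

Check the formula against h row by row:
  p1=0, p2=0, p3=0, p4=0: formula gives 1, h = 1 ✓
  p1=0, p2=0, p3=0, p4=1: formula gives 0, h = 0 ✓
  p1=0, p2=0, p3=1, p4=0: formula gives 0, but h = 1 ✗
Row (0,0,1,0) is a counterexample, so the formula is not equivalent to h.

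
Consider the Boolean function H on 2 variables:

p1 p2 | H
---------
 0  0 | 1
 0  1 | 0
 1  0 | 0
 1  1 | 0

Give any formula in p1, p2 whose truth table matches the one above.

H(p1, p2) = ¬(p1 ∨ p2)

The output is 1 only when every input is 0 — NOR of all inputs.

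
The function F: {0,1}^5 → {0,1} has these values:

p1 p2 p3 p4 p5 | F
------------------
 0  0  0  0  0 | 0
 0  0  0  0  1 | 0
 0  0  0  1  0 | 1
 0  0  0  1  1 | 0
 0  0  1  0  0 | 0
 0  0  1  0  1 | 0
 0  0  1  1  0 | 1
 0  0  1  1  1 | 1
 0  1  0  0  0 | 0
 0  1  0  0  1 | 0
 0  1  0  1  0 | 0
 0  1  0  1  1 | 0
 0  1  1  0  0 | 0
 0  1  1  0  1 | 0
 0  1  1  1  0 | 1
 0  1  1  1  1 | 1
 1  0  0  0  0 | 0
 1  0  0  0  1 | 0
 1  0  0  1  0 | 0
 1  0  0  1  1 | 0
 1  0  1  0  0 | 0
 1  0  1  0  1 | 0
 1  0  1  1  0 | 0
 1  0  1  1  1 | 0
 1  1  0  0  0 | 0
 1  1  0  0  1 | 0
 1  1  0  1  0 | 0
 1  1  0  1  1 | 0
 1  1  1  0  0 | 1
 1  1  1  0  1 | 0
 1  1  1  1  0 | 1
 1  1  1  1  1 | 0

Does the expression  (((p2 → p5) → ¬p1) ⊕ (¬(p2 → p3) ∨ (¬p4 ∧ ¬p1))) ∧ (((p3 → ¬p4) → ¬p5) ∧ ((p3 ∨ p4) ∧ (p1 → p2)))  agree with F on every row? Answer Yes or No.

Check the formula against F row by row:
  p1=0, p2=0, p3=0, p4=0, p5=0: formula gives 0, F = 0 ✓
  p1=0, p2=0, p3=0, p4=0, p5=1: formula gives 0, F = 0 ✓
  p1=0, p2=0, p3=0, p4=1, p5=0: formula gives 1, F = 1 ✓
  p1=0, p2=0, p3=0, p4=1, p5=1: formula gives 0, F = 0 ✓
  …and likewise for the remaining 28 rows.
No disagreement on any input; they are logically equivalent.

Yes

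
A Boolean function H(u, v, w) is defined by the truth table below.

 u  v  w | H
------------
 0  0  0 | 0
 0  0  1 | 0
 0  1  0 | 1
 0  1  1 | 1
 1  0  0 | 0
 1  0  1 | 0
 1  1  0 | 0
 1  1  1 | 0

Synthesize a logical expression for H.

The 1-rows are (0,1,0), (0,1,1). Each contributes one minterm — ¬u·v·¬w; ¬u·v·w — and their disjunction is a sum-of-products form of H.

H(u, v, w) = ((not u and v) and not w) or ((not u and v) and w)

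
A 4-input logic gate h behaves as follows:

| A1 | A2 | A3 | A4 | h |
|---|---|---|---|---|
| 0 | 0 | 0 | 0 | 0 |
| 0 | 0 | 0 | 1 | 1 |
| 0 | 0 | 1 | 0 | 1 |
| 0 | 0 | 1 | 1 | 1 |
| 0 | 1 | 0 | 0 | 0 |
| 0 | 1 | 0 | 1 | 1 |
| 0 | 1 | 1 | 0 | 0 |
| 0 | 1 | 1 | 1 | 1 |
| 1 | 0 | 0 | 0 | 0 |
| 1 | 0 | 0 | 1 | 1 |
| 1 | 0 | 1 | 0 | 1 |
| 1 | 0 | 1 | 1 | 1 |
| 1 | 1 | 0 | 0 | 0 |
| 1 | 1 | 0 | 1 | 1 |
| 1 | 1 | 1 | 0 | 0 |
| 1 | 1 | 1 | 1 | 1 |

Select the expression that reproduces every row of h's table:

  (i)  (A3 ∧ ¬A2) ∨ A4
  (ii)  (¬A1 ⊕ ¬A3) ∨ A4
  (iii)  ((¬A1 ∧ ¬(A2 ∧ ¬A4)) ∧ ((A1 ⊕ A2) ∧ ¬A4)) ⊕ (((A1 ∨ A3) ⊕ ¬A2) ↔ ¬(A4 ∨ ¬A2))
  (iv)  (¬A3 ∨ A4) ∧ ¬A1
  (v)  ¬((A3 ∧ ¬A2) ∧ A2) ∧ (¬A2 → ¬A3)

i

(ii) disagrees with h on (0,1,1,0) (formula → 1, table → 0); rule it out.
(iii) disagrees with h on (0,0,0,1) (formula → 0, table → 1); rule it out.
(iv) disagrees with h on (0,0,0,0) (formula → 1, table → 0); rule it out.
(v) disagrees with h on (0,0,0,0) (formula → 1, table → 0); rule it out.
That leaves (i). Evaluating it on every row reproduces the table of h exactly.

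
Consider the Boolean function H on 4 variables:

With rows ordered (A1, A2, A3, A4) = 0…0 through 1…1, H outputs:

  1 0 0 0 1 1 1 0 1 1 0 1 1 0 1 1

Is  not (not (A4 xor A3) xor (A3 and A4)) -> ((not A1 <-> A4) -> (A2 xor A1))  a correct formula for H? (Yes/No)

Check the formula against H row by row:
  A1=0, A2=0, A3=0, A4=0: formula gives 1, H = 1 ✓
  A1=0, A2=0, A3=0, A4=1: formula gives 0, H = 0 ✓
  A1=0, A2=0, A3=1, A4=0: formula gives 1, but H = 0 ✗
A single disagreement suffices: at (0,0,1,0) they differ, so the formula does not compute H.

No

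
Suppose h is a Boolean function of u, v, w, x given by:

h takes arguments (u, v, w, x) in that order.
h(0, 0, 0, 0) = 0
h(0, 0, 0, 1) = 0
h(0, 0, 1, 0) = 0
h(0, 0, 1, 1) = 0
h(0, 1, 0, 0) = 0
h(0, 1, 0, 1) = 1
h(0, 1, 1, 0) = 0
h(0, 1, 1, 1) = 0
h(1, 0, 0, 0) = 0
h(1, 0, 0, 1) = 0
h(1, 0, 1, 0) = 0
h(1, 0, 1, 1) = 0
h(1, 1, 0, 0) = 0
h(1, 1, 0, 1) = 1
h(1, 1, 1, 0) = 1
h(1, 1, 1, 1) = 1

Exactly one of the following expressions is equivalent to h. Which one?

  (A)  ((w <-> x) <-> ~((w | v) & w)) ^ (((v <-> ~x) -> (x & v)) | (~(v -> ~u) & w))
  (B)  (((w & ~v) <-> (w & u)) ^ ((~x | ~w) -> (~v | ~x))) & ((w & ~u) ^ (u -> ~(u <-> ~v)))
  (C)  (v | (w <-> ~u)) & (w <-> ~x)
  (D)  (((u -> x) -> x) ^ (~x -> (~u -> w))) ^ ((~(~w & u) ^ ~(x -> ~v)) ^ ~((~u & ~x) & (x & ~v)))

B

(A) fails at (0,1,0,0): the formula yields 1, h is 0.
(C) fails at (0,0,1,0): the formula yields 1, h is 0.
(D) fails at (0,0,1,0): the formula yields 1, h is 0.
Only (B) survives; checking it on all 16 rows confirms it matches h.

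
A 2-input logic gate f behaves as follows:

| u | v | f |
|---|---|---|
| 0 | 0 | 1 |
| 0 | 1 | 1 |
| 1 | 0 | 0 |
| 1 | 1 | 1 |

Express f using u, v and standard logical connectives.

Only row (1,0) gives 0. So f is 1 everywhere except there — the complement of the minterm u·¬v.

f(u, v) = (u · v')'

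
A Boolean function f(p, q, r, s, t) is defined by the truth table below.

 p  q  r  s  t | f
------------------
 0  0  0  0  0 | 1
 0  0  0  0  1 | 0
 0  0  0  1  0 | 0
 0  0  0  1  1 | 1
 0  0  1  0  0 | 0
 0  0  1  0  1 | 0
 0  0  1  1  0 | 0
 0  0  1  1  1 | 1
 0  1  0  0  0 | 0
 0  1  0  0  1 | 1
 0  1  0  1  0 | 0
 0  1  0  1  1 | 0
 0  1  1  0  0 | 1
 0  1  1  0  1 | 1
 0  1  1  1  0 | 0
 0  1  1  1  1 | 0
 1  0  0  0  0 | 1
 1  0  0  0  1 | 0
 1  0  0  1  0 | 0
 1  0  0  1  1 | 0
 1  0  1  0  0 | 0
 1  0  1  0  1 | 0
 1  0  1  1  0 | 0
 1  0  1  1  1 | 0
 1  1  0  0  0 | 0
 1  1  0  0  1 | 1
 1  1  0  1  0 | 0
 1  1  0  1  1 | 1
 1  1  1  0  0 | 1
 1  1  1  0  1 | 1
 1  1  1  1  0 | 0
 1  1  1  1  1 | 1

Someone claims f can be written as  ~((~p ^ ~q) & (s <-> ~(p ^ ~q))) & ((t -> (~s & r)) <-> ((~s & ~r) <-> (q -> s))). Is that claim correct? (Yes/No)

Yes

Check the formula against f row by row:
  p=0, q=0, r=0, s=0, t=0: formula gives 1, f = 1 ✓
  p=0, q=0, r=0, s=0, t=1: formula gives 0, f = 0 ✓
  p=0, q=0, r=0, s=1, t=0: formula gives 0, f = 0 ✓
  p=0, q=0, r=0, s=1, t=1: formula gives 1, f = 1 ✓
  …and likewise for the remaining 28 rows.
Every row agrees, so the formula is equivalent.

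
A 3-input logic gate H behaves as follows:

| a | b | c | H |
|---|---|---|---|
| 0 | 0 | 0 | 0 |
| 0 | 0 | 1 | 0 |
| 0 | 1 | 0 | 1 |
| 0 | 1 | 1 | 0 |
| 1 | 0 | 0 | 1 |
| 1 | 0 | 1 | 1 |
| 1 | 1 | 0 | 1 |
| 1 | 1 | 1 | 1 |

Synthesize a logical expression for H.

There are just 3 zero rows: (0,0,0), (0,0,1), (0,1,1). Their minterms are ¬a·¬b·¬c, ¬a·¬b·c, ¬a·b·c; the OR of those covers precisely the 0-outputs, and negating it yields H.

H(a, b, c) = NOT ((((NOT a AND NOT b) AND NOT c) OR ((NOT a AND NOT b) AND c)) OR ((NOT a AND b) AND c))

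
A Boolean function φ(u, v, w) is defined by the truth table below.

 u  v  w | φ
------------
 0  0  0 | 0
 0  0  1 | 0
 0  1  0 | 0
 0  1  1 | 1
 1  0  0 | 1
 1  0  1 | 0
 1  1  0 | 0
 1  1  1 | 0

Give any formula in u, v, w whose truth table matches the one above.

The 1-rows are (0,1,1), (1,0,0). Each contributes one minterm — ¬u·v·w; u·¬v·¬w — and their disjunction is a sum-of-products form of φ.

φ(u, v, w) = ((~u & v) & w) | ((u & ~v) & ~w)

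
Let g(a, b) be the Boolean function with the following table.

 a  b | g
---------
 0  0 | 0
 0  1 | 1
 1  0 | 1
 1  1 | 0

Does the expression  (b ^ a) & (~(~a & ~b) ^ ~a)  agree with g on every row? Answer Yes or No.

No

Evaluate (b ^ a) & (~(~a & ~b) ^ ~a) on each row and compare to g:
  a=0, b=0: formula gives 0, g = 0 ✓
  a=0, b=1: formula gives 0, but g = 1 ✗
Since they disagree at (0,1), the expression is not a correct formula for g.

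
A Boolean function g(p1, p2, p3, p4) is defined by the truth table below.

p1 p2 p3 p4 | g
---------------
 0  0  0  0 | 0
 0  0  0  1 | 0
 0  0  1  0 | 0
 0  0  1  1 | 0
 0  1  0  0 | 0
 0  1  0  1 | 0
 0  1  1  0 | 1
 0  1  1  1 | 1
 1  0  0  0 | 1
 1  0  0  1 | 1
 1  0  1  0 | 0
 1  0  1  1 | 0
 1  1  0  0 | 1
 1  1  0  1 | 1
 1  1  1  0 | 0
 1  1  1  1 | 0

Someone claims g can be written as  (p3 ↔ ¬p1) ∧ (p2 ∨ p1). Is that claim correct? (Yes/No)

Yes

Check the formula against g row by row:
  p1=0, p2=0, p3=0, p4=0: formula gives 0, g = 0 ✓
  p1=0, p2=0, p3=0, p4=1: formula gives 0, g = 0 ✓
  p1=0, p2=0, p3=1, p4=0: formula gives 0, g = 0 ✓
  p1=0, p2=0, p3=1, p4=1: formula gives 0, g = 0 ✓
  … (the remaining 12 rows also agree.)
All 16 rows match — the expression computes g exactly.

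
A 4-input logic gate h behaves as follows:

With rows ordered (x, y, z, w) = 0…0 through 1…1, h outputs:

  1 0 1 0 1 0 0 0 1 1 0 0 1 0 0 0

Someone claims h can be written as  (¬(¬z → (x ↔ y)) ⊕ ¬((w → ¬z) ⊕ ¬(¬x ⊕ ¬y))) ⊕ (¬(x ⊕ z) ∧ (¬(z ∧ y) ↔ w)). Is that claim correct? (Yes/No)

No

Evaluate (¬(¬z → (x ↔ y)) ⊕ ¬((w → ¬z) ⊕ ¬(¬x ⊕ ¬y))) ⊕ (¬(x ⊕ z) ∧ (¬(z ∧ y) ↔ w)) on each row and compare to h:
  x=0, y=0, z=0, w=0: formula gives 1, h = 1 ✓
  x=0, y=0, z=0, w=1: formula gives 0, h = 0 ✓
  x=0, y=0, z=1, w=0: formula gives 1, h = 1 ✓
  x=0, y=0, z=1, w=1: formula gives 0, h = 0 ✓
  …
  x=0, y=1, z=1, w=1: formula gives 1, but h = 0 ✗
Row (0,1,1,1) is a counterexample, so the formula is not equivalent to h.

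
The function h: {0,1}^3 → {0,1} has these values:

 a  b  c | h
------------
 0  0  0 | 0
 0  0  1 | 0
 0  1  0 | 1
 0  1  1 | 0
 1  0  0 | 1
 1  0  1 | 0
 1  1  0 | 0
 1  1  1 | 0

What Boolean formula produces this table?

h(a, b, c) = ((not a and b) and not c) or ((a and not b) and not c)

h=1 on 2 inputs: (0,1,0), (1,0,0). Reading each as a conjunction of literals (¬a·b·¬c, a·¬b·¬c) and taking the OR gives the canonical DNF.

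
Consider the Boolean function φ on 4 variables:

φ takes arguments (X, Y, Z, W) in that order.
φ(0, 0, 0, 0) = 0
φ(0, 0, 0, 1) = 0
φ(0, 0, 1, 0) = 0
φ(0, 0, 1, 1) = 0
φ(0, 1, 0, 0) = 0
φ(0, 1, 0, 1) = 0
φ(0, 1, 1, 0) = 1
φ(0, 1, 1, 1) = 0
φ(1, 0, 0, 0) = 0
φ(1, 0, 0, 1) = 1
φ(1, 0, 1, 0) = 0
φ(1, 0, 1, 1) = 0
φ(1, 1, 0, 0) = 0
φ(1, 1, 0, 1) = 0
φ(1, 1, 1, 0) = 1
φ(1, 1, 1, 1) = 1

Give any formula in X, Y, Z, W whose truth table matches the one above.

φ(X, Y, Z, W) = (((((not X and Y) and Z) and not W) or (((X and not Y) and not Z) and W)) or (((X and Y) and Z) and not W)) or (((X and Y) and Z) and W)

Collect the rows where φ=1 — (0,1,1,0), (1,0,0,1), (1,1,1,0), (1,1,1,1) — and write one minterm per row: ¬X·Y·Z·¬W, X·¬Y·¬Z·W, X·Y·Z·¬W, X·Y·Z·W. Their union (logical OR) reproduces the table exactly.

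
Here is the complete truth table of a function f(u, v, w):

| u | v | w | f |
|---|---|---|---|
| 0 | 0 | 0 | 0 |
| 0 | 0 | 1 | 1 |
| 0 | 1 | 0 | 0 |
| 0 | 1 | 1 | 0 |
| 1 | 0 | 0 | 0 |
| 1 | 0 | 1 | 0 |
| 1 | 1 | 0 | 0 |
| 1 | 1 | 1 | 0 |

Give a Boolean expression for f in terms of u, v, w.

f is 1 on exactly one input, (0,0,1), whose minterm is ¬u·¬v·w. So f is just that conjunction.

f(u, v, w) = (~u & ~v) & w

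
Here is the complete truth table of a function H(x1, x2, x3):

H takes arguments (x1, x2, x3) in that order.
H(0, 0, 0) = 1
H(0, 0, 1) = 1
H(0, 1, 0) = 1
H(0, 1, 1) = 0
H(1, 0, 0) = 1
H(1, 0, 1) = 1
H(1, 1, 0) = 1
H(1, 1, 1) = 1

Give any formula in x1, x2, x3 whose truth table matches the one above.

H is 0 on exactly one input, (0,1,1), whose minterm is ¬x1·x2·x3. So H is the negation of that single conjunction.

H(x1, x2, x3) = NOT ((NOT x1 AND x2) AND x3)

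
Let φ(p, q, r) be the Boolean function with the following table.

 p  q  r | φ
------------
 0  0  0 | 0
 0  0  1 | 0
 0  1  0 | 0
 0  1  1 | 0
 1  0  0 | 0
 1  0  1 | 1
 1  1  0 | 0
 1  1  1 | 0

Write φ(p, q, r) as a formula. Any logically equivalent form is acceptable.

Only row (1,0,1) gives 1. That row's minterm p·¬q·r is φ directly.

φ(p, q, r) = (p AND NOT q) AND r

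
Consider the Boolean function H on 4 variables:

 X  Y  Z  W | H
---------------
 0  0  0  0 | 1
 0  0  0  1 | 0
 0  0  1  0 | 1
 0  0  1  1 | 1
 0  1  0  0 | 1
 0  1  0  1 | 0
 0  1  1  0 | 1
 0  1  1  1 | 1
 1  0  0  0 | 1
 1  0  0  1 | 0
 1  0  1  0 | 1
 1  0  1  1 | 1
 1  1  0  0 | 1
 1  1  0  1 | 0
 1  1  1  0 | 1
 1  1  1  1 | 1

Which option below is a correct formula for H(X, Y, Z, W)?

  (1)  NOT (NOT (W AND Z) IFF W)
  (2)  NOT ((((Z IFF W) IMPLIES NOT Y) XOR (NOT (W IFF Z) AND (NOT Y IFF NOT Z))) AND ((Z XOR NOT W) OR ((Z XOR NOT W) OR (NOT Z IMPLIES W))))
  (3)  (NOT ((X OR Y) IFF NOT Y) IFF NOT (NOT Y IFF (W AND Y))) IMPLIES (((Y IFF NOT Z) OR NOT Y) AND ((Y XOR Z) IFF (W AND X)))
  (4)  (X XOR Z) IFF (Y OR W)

1

(2): at (0,0,0,0) it gives 0, but H = 1 — eliminated.
(3): at (0,0,0,1) it gives 1, but H = 0 — eliminated.
(4): at (0,0,1,0) it gives 0, but H = 1 — eliminated.
That leaves (1). Evaluating it on every row reproduces the table of H exactly.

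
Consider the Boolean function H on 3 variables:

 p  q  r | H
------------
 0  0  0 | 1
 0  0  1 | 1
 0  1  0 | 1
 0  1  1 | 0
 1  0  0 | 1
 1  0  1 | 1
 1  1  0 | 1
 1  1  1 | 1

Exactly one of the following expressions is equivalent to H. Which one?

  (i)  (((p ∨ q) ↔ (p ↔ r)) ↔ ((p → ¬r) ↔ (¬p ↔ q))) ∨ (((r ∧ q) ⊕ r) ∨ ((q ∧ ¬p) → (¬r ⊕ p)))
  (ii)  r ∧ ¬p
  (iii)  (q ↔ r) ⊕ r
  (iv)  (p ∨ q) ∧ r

i

(ii) disagrees with H on (0,0,0) (formula → 0, table → 1); rule it out.
(iii) disagrees with H on (0,1,0) (formula → 0, table → 1); rule it out.
(iv) disagrees with H on (0,0,0) (formula → 0, table → 1); rule it out.
Only (i) survives; checking it on all 8 rows confirms it matches H.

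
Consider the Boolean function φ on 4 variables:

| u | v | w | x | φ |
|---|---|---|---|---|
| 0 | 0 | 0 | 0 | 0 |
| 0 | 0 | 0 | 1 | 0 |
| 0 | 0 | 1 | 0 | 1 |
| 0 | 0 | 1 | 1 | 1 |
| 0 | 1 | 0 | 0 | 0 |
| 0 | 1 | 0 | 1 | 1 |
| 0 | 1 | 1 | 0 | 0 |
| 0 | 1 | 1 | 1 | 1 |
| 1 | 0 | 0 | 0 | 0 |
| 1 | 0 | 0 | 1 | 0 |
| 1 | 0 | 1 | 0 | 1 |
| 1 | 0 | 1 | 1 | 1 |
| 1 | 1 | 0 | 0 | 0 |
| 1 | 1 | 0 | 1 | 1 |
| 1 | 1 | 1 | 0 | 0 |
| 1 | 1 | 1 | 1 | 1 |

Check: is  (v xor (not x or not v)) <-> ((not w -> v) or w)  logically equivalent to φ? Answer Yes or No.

Evaluate (v xor (not x or not v)) <-> ((not w -> v) or w) on each row and compare to φ:
  u=0, v=0, w=0, x=0: formula gives 0, φ = 0 ✓
  u=0, v=0, w=0, x=1: formula gives 0, φ = 0 ✓
  u=0, v=0, w=1, x=0: formula gives 1, φ = 1 ✓
  u=0, v=0, w=1, x=1: formula gives 1, φ = 1 ✓
  … (the remaining 12 rows also agree.)
All 16 rows match — the expression computes φ exactly.

Yes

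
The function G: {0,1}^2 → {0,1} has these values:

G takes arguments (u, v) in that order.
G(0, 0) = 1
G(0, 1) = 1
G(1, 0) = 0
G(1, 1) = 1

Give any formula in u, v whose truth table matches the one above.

This is u → v (false only at 1,0).

G(u, v) = u -> v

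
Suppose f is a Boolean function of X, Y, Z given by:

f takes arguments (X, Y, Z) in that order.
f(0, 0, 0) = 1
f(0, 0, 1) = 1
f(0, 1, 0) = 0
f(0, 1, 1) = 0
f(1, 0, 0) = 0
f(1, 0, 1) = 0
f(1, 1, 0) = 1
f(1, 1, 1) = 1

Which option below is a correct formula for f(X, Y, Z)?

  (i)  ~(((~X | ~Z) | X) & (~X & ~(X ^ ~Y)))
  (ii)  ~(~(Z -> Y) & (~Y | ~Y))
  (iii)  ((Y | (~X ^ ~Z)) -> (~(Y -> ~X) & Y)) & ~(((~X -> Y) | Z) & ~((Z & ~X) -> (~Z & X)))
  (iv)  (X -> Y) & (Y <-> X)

iv

(i): at (1,0,0) it gives 1, but f = 0 — eliminated.
(ii): at (0,0,1) it gives 0, but f = 1 — eliminated.
(iii): at (0,0,1) it gives 0, but f = 1 — eliminated.
Only (iv) survives; checking it on all 8 rows confirms it matches f.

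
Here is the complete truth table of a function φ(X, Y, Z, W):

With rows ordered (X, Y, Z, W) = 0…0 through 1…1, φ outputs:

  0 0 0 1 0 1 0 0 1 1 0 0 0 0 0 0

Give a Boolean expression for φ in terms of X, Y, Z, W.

φ(X, Y, Z, W) = (((((not X and not Y) and Z) and W) or (((not X and Y) and not Z) and W)) or (((X and not Y) and not Z) and not W)) or (((X and not Y) and not Z) and W)

Collect the rows where φ=1 — (0,0,1,1), (0,1,0,1), (1,0,0,0), (1,0,0,1) — and write one minterm per row: ¬X·¬Y·Z·W, ¬X·Y·¬Z·W, X·¬Y·¬Z·¬W, X·¬Y·¬Z·W. Their union (logical OR) reproduces the table exactly.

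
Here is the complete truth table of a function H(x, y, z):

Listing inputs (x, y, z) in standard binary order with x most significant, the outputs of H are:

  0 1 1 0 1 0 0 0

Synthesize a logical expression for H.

H=1 on 3 inputs: (0,0,1), (0,1,0), (1,0,0). Reading each as a conjunction of literals (¬x·¬y·z, ¬x·y·¬z, x·¬y·¬z) and taking the OR gives the canonical DNF.

H(x, y, z) = (((NOT x AND NOT y) AND z) OR ((NOT x AND y) AND NOT z)) OR ((x AND NOT y) AND NOT z)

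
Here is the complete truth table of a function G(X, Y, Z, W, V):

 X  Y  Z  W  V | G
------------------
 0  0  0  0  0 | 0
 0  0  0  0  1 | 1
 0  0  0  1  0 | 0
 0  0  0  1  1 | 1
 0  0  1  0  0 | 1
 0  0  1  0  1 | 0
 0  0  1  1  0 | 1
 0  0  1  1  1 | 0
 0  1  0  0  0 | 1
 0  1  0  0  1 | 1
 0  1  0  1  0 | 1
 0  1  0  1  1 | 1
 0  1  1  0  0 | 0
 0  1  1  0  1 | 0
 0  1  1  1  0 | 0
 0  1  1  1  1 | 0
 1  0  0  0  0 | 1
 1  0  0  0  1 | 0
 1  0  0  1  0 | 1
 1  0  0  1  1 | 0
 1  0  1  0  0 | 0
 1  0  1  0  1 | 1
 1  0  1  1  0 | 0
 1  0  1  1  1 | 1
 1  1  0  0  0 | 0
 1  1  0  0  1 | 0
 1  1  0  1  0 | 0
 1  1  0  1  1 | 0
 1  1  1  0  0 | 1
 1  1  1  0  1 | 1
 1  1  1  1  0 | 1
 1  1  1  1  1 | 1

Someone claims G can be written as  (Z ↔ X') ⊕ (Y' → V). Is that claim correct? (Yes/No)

Yes

Evaluate (Z ↔ X') ⊕ (Y' → V) on each row and compare to G:
  X=0, Y=0, Z=0, W=0, V=0: formula gives 0, G = 0 ✓
  X=0, Y=0, Z=0, W=0, V=1: formula gives 1, G = 1 ✓
  X=0, Y=0, Z=0, W=1, V=0: formula gives 0, G = 0 ✓
  X=0, Y=0, Z=0, W=1, V=1: formula gives 1, G = 1 ✓
  …and likewise for the remaining 28 rows.
All 32 rows match — the expression computes G exactly.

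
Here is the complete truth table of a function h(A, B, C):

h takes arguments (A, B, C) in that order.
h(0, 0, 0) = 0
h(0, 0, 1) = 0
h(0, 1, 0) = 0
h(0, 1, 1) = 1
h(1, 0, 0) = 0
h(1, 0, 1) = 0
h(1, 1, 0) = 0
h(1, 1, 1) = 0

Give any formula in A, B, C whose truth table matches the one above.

Only row (0,1,1) gives 1. That row's minterm ¬A·B·C is h directly.

h(A, B, C) = (A' · B) · C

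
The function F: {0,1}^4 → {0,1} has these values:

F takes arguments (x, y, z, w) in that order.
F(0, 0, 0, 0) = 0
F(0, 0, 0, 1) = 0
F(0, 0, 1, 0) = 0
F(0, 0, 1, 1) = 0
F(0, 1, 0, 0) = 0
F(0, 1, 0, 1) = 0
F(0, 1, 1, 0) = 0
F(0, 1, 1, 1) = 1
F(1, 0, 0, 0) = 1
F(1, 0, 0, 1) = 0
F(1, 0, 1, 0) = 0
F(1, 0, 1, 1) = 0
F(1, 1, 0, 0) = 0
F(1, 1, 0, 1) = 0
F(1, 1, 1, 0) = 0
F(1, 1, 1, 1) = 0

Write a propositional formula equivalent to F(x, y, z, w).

F(x, y, z, w) = (((~x & y) & z) & w) | (((x & ~y) & ~z) & ~w)

Collect the rows where F=1 — (0,1,1,1), (1,0,0,0) — and write one minterm per row: ¬x·y·z·w, x·¬y·¬z·¬w. Their union (logical OR) reproduces the table exactly.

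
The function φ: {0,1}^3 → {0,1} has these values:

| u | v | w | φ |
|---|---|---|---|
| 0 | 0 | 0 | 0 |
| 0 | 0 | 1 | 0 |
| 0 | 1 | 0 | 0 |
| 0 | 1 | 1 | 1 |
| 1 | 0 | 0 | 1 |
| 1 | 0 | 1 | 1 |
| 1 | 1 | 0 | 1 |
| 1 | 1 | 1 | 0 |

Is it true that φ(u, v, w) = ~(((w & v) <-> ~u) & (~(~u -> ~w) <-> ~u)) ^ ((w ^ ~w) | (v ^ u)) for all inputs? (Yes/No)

Check the formula against φ row by row:
  u=0, v=0, w=0: formula gives 0, φ = 0 ✓
  u=0, v=0, w=1: formula gives 0, φ = 0 ✓
  u=0, v=1, w=0: formula gives 0, φ = 0 ✓
  u=0, v=1, w=1: formula gives 1, φ = 1 ✓
  u=1, v=0, w=0: formula gives 1, φ = 1 ✓
  … (the remaining 3 rows also agree.)
No disagreement on any input; they are logically equivalent.

Yes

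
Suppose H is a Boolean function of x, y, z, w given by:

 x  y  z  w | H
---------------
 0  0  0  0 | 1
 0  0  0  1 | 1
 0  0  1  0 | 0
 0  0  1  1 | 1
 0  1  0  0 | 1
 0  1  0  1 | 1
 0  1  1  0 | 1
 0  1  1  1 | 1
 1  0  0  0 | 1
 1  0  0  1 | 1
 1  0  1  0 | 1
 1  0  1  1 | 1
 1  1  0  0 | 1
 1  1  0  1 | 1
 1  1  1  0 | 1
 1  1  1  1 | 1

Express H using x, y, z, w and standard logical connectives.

H(x, y, z, w) = not (((not x and not y) and z) and not w)

Only row (0,0,1,0) gives 0. So H is 1 everywhere except there — the complement of the minterm ¬x·¬y·z·¬w.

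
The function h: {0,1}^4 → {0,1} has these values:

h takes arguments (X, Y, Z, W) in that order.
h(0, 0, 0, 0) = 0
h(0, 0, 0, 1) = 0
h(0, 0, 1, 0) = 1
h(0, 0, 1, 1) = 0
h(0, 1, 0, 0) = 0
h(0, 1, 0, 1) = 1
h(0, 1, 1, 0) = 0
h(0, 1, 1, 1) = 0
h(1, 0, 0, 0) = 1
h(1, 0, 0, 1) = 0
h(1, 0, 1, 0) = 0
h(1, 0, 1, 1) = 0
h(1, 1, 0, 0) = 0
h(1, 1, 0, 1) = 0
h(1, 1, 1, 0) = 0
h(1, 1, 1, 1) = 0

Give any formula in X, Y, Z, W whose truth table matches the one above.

The 1-rows are (0,0,1,0), (0,1,0,1), (1,0,0,0). Each contributes one minterm — ¬X·¬Y·Z·¬W; ¬X·Y·¬Z·W; X·¬Y·¬Z·¬W — and their disjunction is a sum-of-products form of h.

h(X, Y, Z, W) = ((((¬X ∧ ¬Y) ∧ Z) ∧ ¬W) ∨ (((¬X ∧ Y) ∧ ¬Z) ∧ W)) ∨ (((X ∧ ¬Y) ∧ ¬Z) ∧ ¬W)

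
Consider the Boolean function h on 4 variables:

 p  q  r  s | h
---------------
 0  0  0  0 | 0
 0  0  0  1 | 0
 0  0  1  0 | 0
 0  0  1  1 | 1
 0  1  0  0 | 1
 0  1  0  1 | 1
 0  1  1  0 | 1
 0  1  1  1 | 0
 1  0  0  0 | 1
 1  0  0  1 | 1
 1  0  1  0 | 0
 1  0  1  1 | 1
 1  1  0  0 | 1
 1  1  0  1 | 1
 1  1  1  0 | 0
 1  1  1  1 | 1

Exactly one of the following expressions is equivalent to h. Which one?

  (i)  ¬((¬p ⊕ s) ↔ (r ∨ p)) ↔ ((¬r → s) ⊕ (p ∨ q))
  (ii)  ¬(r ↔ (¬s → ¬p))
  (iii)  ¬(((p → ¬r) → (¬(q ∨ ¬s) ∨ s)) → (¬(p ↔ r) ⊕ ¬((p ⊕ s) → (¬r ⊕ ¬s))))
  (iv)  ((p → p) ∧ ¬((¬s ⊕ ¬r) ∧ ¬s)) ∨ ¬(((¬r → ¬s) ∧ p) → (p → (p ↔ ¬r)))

(ii) disagrees with h on (0,0,0,0) (formula → 1, table → 0); rule it out.
(iii) disagrees with h on (0,0,0,1) (formula → 1, table → 0); rule it out.
(iv) disagrees with h on (0,0,0,0) (formula → 1, table → 0); rule it out.
That leaves (i). Evaluating it on every row reproduces the table of h exactly.

i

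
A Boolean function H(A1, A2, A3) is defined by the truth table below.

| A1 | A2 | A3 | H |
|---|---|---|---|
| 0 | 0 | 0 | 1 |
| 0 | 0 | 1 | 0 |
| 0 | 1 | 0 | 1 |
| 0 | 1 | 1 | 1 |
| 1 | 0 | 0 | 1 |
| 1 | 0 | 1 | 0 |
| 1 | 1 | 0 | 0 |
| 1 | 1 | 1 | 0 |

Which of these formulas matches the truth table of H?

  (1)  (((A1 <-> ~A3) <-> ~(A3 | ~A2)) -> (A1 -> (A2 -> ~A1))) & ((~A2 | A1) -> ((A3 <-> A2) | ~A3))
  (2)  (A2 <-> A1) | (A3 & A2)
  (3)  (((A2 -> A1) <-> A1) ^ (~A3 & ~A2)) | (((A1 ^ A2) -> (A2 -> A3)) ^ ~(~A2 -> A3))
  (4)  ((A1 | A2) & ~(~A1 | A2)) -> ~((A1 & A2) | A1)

1

(2): at (0,0,1) it gives 1, but H = 0 — eliminated.
(3): at (0,0,1) it gives 1, but H = 0 — eliminated.
(4): at (0,0,1) it gives 1, but H = 0 — eliminated.
(1) is the remaining candidate, and it agrees with H on all 8 inputs.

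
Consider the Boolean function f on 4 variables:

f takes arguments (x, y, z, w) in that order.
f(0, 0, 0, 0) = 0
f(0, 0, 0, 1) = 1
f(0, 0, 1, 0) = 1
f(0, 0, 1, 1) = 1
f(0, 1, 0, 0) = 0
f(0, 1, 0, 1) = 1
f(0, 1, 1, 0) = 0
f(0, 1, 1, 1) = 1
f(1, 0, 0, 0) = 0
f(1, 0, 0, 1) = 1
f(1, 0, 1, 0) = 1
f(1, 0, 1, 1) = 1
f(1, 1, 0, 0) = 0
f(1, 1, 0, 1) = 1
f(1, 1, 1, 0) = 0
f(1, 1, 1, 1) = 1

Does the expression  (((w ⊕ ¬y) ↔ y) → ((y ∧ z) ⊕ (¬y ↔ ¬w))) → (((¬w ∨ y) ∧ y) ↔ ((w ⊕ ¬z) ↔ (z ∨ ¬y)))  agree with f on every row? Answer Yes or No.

Yes

Check the formula against f row by row:
  x=0, y=0, z=0, w=0: formula gives 0, f = 0 ✓
  x=0, y=0, z=0, w=1: formula gives 1, f = 1 ✓
  x=0, y=0, z=1, w=0: formula gives 1, f = 1 ✓
  x=0, y=0, z=1, w=1: formula gives 1, f = 1 ✓
  … (the remaining 12 rows also agree.)
Every row agrees, so the formula is equivalent.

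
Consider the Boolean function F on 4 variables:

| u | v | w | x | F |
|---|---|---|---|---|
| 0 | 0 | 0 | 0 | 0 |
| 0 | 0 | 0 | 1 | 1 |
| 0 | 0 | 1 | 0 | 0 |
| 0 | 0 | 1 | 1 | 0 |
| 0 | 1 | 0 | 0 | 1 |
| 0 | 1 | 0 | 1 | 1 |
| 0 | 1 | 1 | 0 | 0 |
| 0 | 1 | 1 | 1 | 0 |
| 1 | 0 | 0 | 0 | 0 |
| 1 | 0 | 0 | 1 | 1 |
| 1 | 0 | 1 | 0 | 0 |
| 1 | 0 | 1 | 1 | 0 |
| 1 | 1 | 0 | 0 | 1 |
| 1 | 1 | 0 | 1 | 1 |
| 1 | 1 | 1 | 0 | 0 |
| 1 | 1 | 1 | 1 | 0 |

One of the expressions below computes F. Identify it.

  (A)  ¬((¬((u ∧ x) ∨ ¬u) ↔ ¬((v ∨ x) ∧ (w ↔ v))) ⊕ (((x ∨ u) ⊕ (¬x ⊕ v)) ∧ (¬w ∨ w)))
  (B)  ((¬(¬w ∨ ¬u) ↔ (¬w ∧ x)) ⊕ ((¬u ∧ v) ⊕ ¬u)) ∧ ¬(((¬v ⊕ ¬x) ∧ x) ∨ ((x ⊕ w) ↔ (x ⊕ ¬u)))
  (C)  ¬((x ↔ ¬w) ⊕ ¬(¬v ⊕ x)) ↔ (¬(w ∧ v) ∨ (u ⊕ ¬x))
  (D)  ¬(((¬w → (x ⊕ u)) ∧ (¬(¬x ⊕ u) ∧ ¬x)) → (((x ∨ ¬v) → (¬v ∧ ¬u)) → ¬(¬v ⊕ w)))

A

(B) fails at (0,0,0,1): the formula yields 0, F is 1.
(C) fails at (0,0,0,0): the formula yields 1, F is 0.
(D) fails at (0,0,0,1): the formula yields 0, F is 1.
Only (A) survives; checking it on all 16 rows confirms it matches F.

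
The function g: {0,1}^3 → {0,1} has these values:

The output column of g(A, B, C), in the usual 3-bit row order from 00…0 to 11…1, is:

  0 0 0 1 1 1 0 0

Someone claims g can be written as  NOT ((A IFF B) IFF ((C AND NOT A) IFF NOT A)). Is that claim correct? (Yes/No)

No

Evaluate NOT ((A IFF B) IFF ((C AND NOT A) IFF NOT A)) on each row and compare to g:
  A=0, B=0, C=0: formula gives 1, but g = 0 ✗
Since they disagree at (0,0,0), the expression is not a correct formula for g.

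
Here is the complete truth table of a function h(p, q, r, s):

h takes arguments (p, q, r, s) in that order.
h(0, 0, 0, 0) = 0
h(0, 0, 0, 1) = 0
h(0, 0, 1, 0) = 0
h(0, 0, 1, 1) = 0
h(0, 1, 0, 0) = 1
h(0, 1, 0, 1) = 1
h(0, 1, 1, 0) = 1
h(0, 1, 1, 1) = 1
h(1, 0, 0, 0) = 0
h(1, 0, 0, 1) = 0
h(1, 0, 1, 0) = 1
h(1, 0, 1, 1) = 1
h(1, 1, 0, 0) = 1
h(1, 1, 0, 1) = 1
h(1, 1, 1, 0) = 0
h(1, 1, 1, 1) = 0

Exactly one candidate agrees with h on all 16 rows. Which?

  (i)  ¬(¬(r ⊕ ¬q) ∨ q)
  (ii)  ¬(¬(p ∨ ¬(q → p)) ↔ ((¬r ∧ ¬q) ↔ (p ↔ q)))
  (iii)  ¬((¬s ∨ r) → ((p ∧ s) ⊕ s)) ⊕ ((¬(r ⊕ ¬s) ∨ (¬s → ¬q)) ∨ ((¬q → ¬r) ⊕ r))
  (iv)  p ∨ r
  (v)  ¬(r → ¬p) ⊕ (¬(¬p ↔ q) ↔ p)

(i) fails at (0,0,0,0): the formula yields 1, h is 0.
(ii) fails at (0,0,1,0): the formula yields 1, h is 0.
(iii) fails at (0,0,0,1): the formula yields 1, h is 0.
(iv) fails at (0,0,1,0): the formula yields 1, h is 0.
Only (v) survives; checking it on all 16 rows confirms it matches h.

v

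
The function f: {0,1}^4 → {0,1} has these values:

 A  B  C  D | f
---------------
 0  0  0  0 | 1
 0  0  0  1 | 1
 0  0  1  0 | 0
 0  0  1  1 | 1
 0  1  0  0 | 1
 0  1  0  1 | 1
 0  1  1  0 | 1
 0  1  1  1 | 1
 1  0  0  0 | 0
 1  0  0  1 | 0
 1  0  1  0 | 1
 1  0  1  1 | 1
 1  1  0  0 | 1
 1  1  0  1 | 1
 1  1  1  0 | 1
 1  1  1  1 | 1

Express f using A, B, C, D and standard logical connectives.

f(A, B, C, D) = ~(((((~A & ~B) & C) & ~D) | (((A & ~B) & ~C) & ~D)) | (((A & ~B) & ~C) & D))

The 0-rows are (0,0,1,0), (1,0,0,0), (1,0,0,1). Take each as a conjunction (¬A·¬B·C·¬D, A·¬B·¬C·¬D, A·¬B·¬C·D), form their disjunction, and complement — that gives a formula that is 1 everywhere f is.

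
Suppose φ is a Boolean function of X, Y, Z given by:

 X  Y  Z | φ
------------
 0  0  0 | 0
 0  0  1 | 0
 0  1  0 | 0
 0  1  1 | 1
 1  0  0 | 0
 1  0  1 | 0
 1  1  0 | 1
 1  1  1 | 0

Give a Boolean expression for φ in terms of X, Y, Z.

Collect the rows where φ=1 — (0,1,1), (1,1,0) — and write one minterm per row: ¬X·Y·Z, X·Y·¬Z. Their union (logical OR) reproduces the table exactly.

φ(X, Y, Z) = ((~X & Y) & Z) | ((X & Y) & ~Z)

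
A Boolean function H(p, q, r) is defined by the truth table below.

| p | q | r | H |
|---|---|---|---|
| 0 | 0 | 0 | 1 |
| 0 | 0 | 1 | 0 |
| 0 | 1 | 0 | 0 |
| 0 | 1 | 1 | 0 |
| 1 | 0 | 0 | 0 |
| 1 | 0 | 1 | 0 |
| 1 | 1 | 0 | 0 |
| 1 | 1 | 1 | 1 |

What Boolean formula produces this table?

Collect the rows where H=1 — (0,0,0), (1,1,1) — and write one minterm per row: ¬p·¬q·¬r, p·q·r. Their union (logical OR) reproduces the table exactly.

H(p, q, r) = ((¬p ∧ ¬q) ∧ ¬r) ∨ ((p ∧ q) ∧ r)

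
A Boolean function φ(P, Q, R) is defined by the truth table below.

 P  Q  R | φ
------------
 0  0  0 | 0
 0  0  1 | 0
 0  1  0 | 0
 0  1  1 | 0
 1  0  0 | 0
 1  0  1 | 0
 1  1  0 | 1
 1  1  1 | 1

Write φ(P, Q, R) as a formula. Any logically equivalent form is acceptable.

Collect the rows where φ=1 — (1,1,0), (1,1,1) — and write one minterm per row: P·Q·¬R, P·Q·R. Their union (logical OR) reproduces the table exactly.

φ(P, Q, R) = ((P & Q) & ~R) | ((P & Q) & R)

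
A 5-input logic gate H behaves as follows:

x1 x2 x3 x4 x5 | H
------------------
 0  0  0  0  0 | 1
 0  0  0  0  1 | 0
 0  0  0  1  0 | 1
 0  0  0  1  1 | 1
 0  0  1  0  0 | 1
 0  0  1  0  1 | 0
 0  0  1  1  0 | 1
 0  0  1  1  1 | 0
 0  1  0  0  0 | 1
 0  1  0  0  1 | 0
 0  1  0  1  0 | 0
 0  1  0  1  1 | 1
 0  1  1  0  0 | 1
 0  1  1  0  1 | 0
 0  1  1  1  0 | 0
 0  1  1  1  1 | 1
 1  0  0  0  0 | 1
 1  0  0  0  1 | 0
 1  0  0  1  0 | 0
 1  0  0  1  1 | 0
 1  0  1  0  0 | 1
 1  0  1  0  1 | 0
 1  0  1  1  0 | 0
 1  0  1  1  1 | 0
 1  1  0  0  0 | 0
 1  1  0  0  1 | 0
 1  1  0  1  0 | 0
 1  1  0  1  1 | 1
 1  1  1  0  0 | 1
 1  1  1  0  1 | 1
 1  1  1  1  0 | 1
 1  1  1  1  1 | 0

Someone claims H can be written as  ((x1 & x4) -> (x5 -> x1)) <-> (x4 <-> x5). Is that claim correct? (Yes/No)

No

Check the formula against H row by row:
  x1=0, x2=0, x3=0, x4=0, x5=0: formula gives 1, H = 1 ✓
  x1=0, x2=0, x3=0, x4=0, x5=1: formula gives 0, H = 0 ✓
  x1=0, x2=0, x3=0, x4=1, x5=0: formula gives 0, but H = 1 ✗
Since they disagree at (0,0,0,1,0), the expression is not a correct formula for H.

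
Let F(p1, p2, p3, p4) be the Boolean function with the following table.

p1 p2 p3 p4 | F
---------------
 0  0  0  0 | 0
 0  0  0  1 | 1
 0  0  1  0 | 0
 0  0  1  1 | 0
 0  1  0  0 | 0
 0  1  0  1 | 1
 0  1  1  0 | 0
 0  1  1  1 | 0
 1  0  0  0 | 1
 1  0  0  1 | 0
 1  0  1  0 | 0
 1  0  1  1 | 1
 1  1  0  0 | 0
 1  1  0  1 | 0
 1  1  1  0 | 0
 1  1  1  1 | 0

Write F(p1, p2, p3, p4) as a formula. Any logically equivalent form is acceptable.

F(p1, p2, p3, p4) = (((((not p1 and not p2) and not p3) and p4) or (((not p1 and p2) and not p3) and p4)) or (((p1 and not p2) and not p3) and not p4)) or (((p1 and not p2) and p3) and p4)

The 1-rows are (0,0,0,1), (0,1,0,1), (1,0,0,0), (1,0,1,1). Each contributes one minterm — ¬p1·¬p2·¬p3·p4; ¬p1·p2·¬p3·p4; p1·¬p2·¬p3·¬p4; p1·¬p2·p3·p4 — and their disjunction is a sum-of-products form of F.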